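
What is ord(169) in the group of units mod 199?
99

199 is prime, so ord(169) divides φ(199) = 198.
Divisors of 198: 1, 2, 3, 6, 9, 11, 18, 22, 33, 66, 99, 198.
Repeated squaring: 169^1 ≡ 169, 169^2 ≡ 104, 169^4 ≡ 70, 169^8 ≡ 124, 169^16 ≡ 53, 169^32 ≡ 23, 169^64 ≡ 131, 169^128 ≡ 47 (mod 199).
Test 169^d mod 199 for each divisor d in increasing order:
169^1 ≡ 169
169^2 ≡ 104
169^3 = 169^2·169^1 ≡ 64
169^6 = 169^4·169^2 ≡ 116
169^9 = 169^8·169^1 ≡ 61
169^11 = 169^8·169^2·169^1 ≡ 175
169^18 = 169^16·169^2 ≡ 139
169^22 = 169^16·169^4·169^2 ≡ 178
169^33 = 169^32·169^1 ≡ 106
169^66 = 169^64·169^2 ≡ 92
169^99 = 169^64·169^32·169^2·169^1 ≡ 1  ← first divisor giving 1
The order is 99.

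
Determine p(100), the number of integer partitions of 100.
190569292

p(n) counts ways to write n as a sum of positive integers (order ignored).
Euler's pentagonal recurrence: p(k) = p(k-1) + p(k-2) - p(k-5) - p(k-7) + p(k-12) + p(k-15) - ... (offsets j(3j∓1)/2, signs ++--, p(0)=1, p(<0)=0).
DP table for k = 0..99: p(0)=1, p(1)=1, p(2)=2, p(3)=3, p(4)=5, p(5)=7, p(6)=11, p(7)=15, p(8)=22, p(9)=30, p(10)=42, p(11)=56, p(12)=77, p(13)=101, p(14)=135, p(15)=176, p(16)=231, p(17)=297, p(18)=385, p(19)=490, p(20)=627, p(21)=792, p(22)=1002, p(23)=1255, p(24)=1575, p(25)=1958, p(26)=2436, p(27)=3010, p(28)=3718, p(29)=4565, p(30)=5604, p(31)=6842, p(32)=8349, p(33)=10143, p(34)=12310, p(35)=14883, p(36)=17977, p(37)=21637, p(38)=26015, p(39)=31185, p(40)=37338, p(41)=44583, p(42)=53174, p(43)=63261, p(44)=75175, p(45)=89134, p(46)=105558, p(47)=124754, p(48)=147273, p(49)=173525, p(50)=204226, p(51)=239943, p(52)=281589, p(53)=329931, p(54)=386155, p(55)=451276, p(56)=526823, p(57)=614154, p(58)=715220, p(59)=831820, p(60)=966467, p(61)=1121505, p(62)=1300156, p(63)=1505499, p(64)=1741630, p(65)=2012558, p(66)=2323520, p(67)=2679689, p(68)=3087735, p(69)=3554345, p(70)=4087968, p(71)=4697205, p(72)=5392783, p(73)=6185689, p(74)=7089500, p(75)=8118264, p(76)=9289091, p(77)=10619863, p(78)=12132164, p(79)=13848650, p(80)=15796476, p(81)=18004327, p(82)=20506255, p(83)=23338469, p(84)=26543660, p(85)=30167357, p(86)=34262962, p(87)=38887673, p(88)=44108109, p(89)=49995925, p(90)=56634173, p(91)=64112359, p(92)=72533807, p(93)=82010177, p(94)=92669720, p(95)=104651419, p(96)=118114304, p(97)=133230930, p(98)=150198136, p(99)=169229875.
Final step: p(100) = p(99) + p(98) - p(95) - p(93) + p(88) + p(85) - p(78) - p(74) + p(65) + p(60) - p(49) - p(43) + p(30) + p(23) - p(8) - p(0)
= 169229875 + 150198136 - 104651419 - 82010177 + 44108109 + 30167357 - 12132164 - 7089500 + 2012558 + 966467 - 173525 - 63261 + 5604 + 1255 - 22 - 1
= 190569292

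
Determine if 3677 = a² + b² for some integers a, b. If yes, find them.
14² + 59² (a=14, b=59)

Factorization: 3677 = 3677
By Fermat: n is sum of two squares iff every prime p ≡ 3 (mod 4) appears to even power.
All primes ≡ 3 (mod 4) appear to even power.
Search a = 0, 1, 2, … for 3677 - a² a perfect square: first hit at a = 14: 3677 - 196 = 3481 = 59².
3677 = 14² + 59² = 196 + 3481 ✓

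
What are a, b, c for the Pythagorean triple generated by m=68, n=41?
(2943, 5576, 6305)

Euclid's formula: a = m² - n², b = 2mn, c = m² + n²
m = 68, n = 41
a = 68² - 41² = 4624 - 1681 = 2943
b = 2 × 68 × 41 = 5576
c = 68² + 41² = 4624 + 1681 = 6305
Verification: 2943² + 5576² = 8661249 + 31091776 = 39753025 = 6305² ✓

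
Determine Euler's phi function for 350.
120

350 = 2 × 5^2 × 7
φ(n) = n × ∏(1 - 1/p) for each prime p dividing n
φ(350) = 350 × (1 - 1/2) × (1 - 1/5) × (1 - 1/7) = 120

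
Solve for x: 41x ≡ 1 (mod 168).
41

gcd(41, 168) = 1, so the inverse exists.
Extended Euclidean algorithm on (168, 41):
168 = 4 × 41 + 4  ⟹  4 = (1)·168 + (-4)·41
41 = 10 × 4 + 1  ⟹  1 = (-10)·168 + (41)·41
So (41)·41 ≡ 1 (mod 168), i.e. 41^(-1) ≡ 41 (mod 168).
Check: 41 × 41 = 1681 ≡ 1 (mod 168)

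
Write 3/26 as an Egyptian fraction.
1/9 + 1/234

Greedy algorithm:
3/26: ceiling(26/3) = 9, use 1/9
1/234: ceiling(234/1) = 234, use 1/234
Result: 3/26 = 1/9 + 1/234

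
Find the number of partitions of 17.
297

p(n) counts ways to write n as a sum of positive integers (order ignored).
Euler's pentagonal recurrence: p(k) = p(k-1) + p(k-2) - p(k-5) - p(k-7) + p(k-12) + p(k-15) - ... (offsets j(3j∓1)/2, signs ++--, p(0)=1, p(<0)=0).
DP table for k = 0..16: p(0)=1, p(1)=1, p(2)=2, p(3)=3, p(4)=5, p(5)=7, p(6)=11, p(7)=15, p(8)=22, p(9)=30, p(10)=42, p(11)=56, p(12)=77, p(13)=101, p(14)=135, p(15)=176, p(16)=231.
Final step: p(17) = p(16) + p(15) - p(12) - p(10) + p(5) + p(2)
= 231 + 176 - 77 - 42 + 7 + 2
= 297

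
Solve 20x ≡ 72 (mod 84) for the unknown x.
x ≡ 12 (mod 21)

gcd(20, 84) = 4, which divides 72, so solutions exist.
Divide through by 4: 5x ≡ 18 (mod 21).
Find 5^(-1) mod 21 by the extended Euclidean algorithm:
21 = 4 × 5 + 1  ⟹  1 = (1)·21 + (-4)·5
So (-4)·5 ≡ 1 (mod 21), i.e. 5^(-1) ≡ -4 ≡ 17 (mod 21).
x ≡ 17 × 18 = 306 ≡ 12 (mod 21).
Check: 20 × 12 = 240 ≡ 72 (mod 84).
x ≡ 12 (mod 21), giving 4 solutions mod 84.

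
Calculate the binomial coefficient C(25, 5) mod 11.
0

Using Lucas' theorem:
Write n=25 and k=5 in base 11:
n in base 11: [2, 3]
k in base 11: [0, 5]
C(25,5) mod 11 = ∏ C(n_i, k_i) mod 11
Digit binomials (mod 11): C(2,0) = 1; C(3,5) = 0 (k_i > n_i)
Product: 1 × 0 = 0 ≡ 0 (mod 11)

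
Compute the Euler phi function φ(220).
80

220 = 2^2 × 5 × 11
φ(n) = n × ∏(1 - 1/p) for each prime p dividing n
φ(220) = 220 × (1 - 1/2) × (1 - 1/5) × (1 - 1/11) = 80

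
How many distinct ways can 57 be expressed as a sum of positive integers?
614154

p(n) counts ways to write n as a sum of positive integers (order ignored).
Euler's pentagonal recurrence: p(k) = p(k-1) + p(k-2) - p(k-5) - p(k-7) + p(k-12) + p(k-15) - ... (offsets j(3j∓1)/2, signs ++--, p(0)=1, p(<0)=0).
DP table for k = 0..56: p(0)=1, p(1)=1, p(2)=2, p(3)=3, p(4)=5, p(5)=7, p(6)=11, p(7)=15, p(8)=22, p(9)=30, p(10)=42, p(11)=56, p(12)=77, p(13)=101, p(14)=135, p(15)=176, p(16)=231, p(17)=297, p(18)=385, p(19)=490, p(20)=627, p(21)=792, p(22)=1002, p(23)=1255, p(24)=1575, p(25)=1958, p(26)=2436, p(27)=3010, p(28)=3718, p(29)=4565, p(30)=5604, p(31)=6842, p(32)=8349, p(33)=10143, p(34)=12310, p(35)=14883, p(36)=17977, p(37)=21637, p(38)=26015, p(39)=31185, p(40)=37338, p(41)=44583, p(42)=53174, p(43)=63261, p(44)=75175, p(45)=89134, p(46)=105558, p(47)=124754, p(48)=147273, p(49)=173525, p(50)=204226, p(51)=239943, p(52)=281589, p(53)=329931, p(54)=386155, p(55)=451276, p(56)=526823.
Final step: p(57) = p(56) + p(55) - p(52) - p(50) + p(45) + p(42) - p(35) - p(31) + p(22) + p(17) - p(6) - p(0)
= 526823 + 451276 - 281589 - 204226 + 89134 + 53174 - 14883 - 6842 + 1002 + 297 - 11 - 1
= 614154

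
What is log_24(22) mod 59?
18

Baby-step giant-step with step n = ⌈√59⌉ = 8.
Baby steps 24^j mod 59 (j:value) for j=0..7: 0:1, 1:24, 2:45, 3:18, 4:19, 5:43, 6:29, 7:47.
Giant-step multiplier: 24^(-8) ≡ 24^(58-8) = 24^50 ≡ 17 (mod 59).
Giant steps γ_i = 22·17^i mod 59: γ_0=22, γ_1=20, γ_2=45 (in table at j=2).
x = i·n + j = 2·8 + 2 = 18.
Check: 24^18 ≡ 22 (mod 59).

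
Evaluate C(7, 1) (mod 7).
0

Using Lucas' theorem:
Write n=7 and k=1 in base 7:
n in base 7: [1, 0]
k in base 7: [0, 1]
C(7,1) mod 7 = ∏ C(n_i, k_i) mod 7
Digit binomials (mod 7): C(1,0) = 1; C(0,1) = 0 (k_i > n_i)
Product: 1 × 0 = 0 ≡ 0 (mod 7)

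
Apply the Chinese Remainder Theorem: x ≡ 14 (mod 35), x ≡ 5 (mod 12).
329

Using Chinese Remainder Theorem:
M = 35 × 12 = 420
M1 = 12, M2 = 35
y1 = 12^(-1) mod 35 = 3
y2 = 35^(-1) mod 12 = 11
x = (14×12×3 + 5×35×11) mod 420 = 329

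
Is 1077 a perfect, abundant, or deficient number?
deficient

Proper divisors of 1077: sum = 1 + 3 + 359 = 363
Since 363 < 1077, 1077 is deficient.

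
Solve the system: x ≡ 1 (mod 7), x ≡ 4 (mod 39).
43

Using Chinese Remainder Theorem:
M = 7 × 39 = 273
M1 = 39, M2 = 7
y1 = 39^(-1) mod 7 = 2
y2 = 7^(-1) mod 39 = 28
x = (1×39×2 + 4×7×28) mod 273 = 43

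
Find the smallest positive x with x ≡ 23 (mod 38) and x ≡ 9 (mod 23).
745

Using Chinese Remainder Theorem:
M = 38 × 23 = 874
M1 = 23, M2 = 38
y1 = 23^(-1) mod 38 = 5
y2 = 38^(-1) mod 23 = 20
x = (23×23×5 + 9×38×20) mod 874 = 745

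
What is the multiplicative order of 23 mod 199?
99

199 is prime, so ord(23) divides φ(199) = 198.
Divisors of 198: 1, 2, 3, 6, 9, 11, 18, 22, 33, 66, 99, 198.
Repeated squaring: 23^1 ≡ 23, 23^2 ≡ 131, 23^4 ≡ 47, 23^8 ≡ 20, 23^16 ≡ 2, 23^32 ≡ 4, 23^64 ≡ 16, 23^128 ≡ 57 (mod 199).
Test 23^d mod 199 for each divisor d in increasing order:
23^1 ≡ 23
23^2 ≡ 131
23^3 = 23^2·23^1 ≡ 28
23^6 = 23^4·23^2 ≡ 187
23^9 = 23^8·23^1 ≡ 62
23^11 = 23^8·23^2·23^1 ≡ 162
23^18 = 23^16·23^2 ≡ 63
23^22 = 23^16·23^4·23^2 ≡ 175
23^33 = 23^32·23^1 ≡ 92
23^66 = 23^64·23^2 ≡ 106
23^99 = 23^64·23^32·23^2·23^1 ≡ 1  ← first divisor giving 1
The order is 99.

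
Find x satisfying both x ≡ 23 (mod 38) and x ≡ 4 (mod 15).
289

Using Chinese Remainder Theorem:
M = 38 × 15 = 570
M1 = 15, M2 = 38
y1 = 15^(-1) mod 38 = 33
y2 = 38^(-1) mod 15 = 2
x = (23×15×33 + 4×38×2) mod 570 = 289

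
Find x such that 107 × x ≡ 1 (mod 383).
315

gcd(107, 383) = 1, so the inverse exists.
Extended Euclidean algorithm on (383, 107):
383 = 3 × 107 + 62  ⟹  62 = (1)·383 + (-3)·107
107 = 1 × 62 + 45  ⟹  45 = (-1)·383 + (4)·107
62 = 1 × 45 + 17  ⟹  17 = (2)·383 + (-7)·107
45 = 2 × 17 + 11  ⟹  11 = (-5)·383 + (18)·107
17 = 1 × 11 + 6  ⟹  6 = (7)·383 + (-25)·107
11 = 1 × 6 + 5  ⟹  5 = (-12)·383 + (43)·107
6 = 1 × 5 + 1  ⟹  1 = (19)·383 + (-68)·107
So (-68)·107 ≡ 1 (mod 383), i.e. 107^(-1) ≡ -68 ≡ 315 (mod 383).
Check: 107 × 315 = 33705 ≡ 1 (mod 383)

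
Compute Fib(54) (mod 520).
272

Matrix identity: Q^n = [[F_(n+1), F_n], [F_n, F_(n-1)]] with Q = [[1,1],[1,0]].
n = 54 = 110110₂. Square-and-multiply, entries mod 520:
Q^1 = [[1,1],[1,0]]
Q^3 = (Q^1)²·Q = [[3,2],[2,1]]
Q^6 = (Q^3)² = [[13,8],[8,5]]
Q^13 = (Q^6)²·Q = [[377,233],[233,144]]
Q^27 = (Q^13)²·Q = [[91,378],[378,233]]
Q^54 = (Q^27)² = [[365,272],[272,93]]
F_54 mod 520 = Q^54[0][1] = 272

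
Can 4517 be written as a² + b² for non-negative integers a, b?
46² + 49² (a=46, b=49)

Factorization: 4517 = 4517
By Fermat: n is sum of two squares iff every prime p ≡ 3 (mod 4) appears to even power.
All primes ≡ 3 (mod 4) appear to even power.
Search a = 0, 1, 2, … for 4517 - a² a perfect square: first hit at a = 46: 4517 - 2116 = 2401 = 49².
4517 = 46² + 49² = 2116 + 2401 ✓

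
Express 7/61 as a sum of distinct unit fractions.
1/9 + 1/275 + 1/150975

Greedy algorithm:
7/61: ceiling(61/7) = 9, use 1/9
2/549: ceiling(549/2) = 275, use 1/275
1/150975: ceiling(150975/1) = 150975, use 1/150975
Result: 7/61 = 1/9 + 1/275 + 1/150975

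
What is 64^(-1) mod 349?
60

gcd(64, 349) = 1, so the inverse exists.
Extended Euclidean algorithm on (349, 64):
349 = 5 × 64 + 29  ⟹  29 = (1)·349 + (-5)·64
64 = 2 × 29 + 6  ⟹  6 = (-2)·349 + (11)·64
29 = 4 × 6 + 5  ⟹  5 = (9)·349 + (-49)·64
6 = 1 × 5 + 1  ⟹  1 = (-11)·349 + (60)·64
So (60)·64 ≡ 1 (mod 349), i.e. 64^(-1) ≡ 60 (mod 349).
Check: 64 × 60 = 3840 ≡ 1 (mod 349)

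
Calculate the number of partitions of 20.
627

p(n) counts ways to write n as a sum of positive integers (order ignored).
Euler's pentagonal recurrence: p(k) = p(k-1) + p(k-2) - p(k-5) - p(k-7) + p(k-12) + p(k-15) - ... (offsets j(3j∓1)/2, signs ++--, p(0)=1, p(<0)=0).
DP table for k = 0..19: p(0)=1, p(1)=1, p(2)=2, p(3)=3, p(4)=5, p(5)=7, p(6)=11, p(7)=15, p(8)=22, p(9)=30, p(10)=42, p(11)=56, p(12)=77, p(13)=101, p(14)=135, p(15)=176, p(16)=231, p(17)=297, p(18)=385, p(19)=490.
Final step: p(20) = p(19) + p(18) - p(15) - p(13) + p(8) + p(5)
= 490 + 385 - 176 - 101 + 22 + 7
= 627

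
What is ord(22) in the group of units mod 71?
70

71 is prime, so ord(22) divides φ(71) = 70.
Divisors of 70: 1, 2, 5, 7, 10, 14, 35, 70.
Repeated squaring: 22^1 ≡ 22, 22^2 ≡ 58, 22^4 ≡ 27, 22^8 ≡ 19, 22^16 ≡ 6, 22^32 ≡ 36, 22^64 ≡ 18 (mod 71).
Test 22^d mod 71 for each divisor d in increasing order:
22^1 ≡ 22
22^2 ≡ 58
22^5 = 22^4·22^1 ≡ 26
22^7 = 22^4·22^2·22^1 ≡ 17
22^10 = 22^8·22^2 ≡ 37
22^14 = 22^8·22^4·22^2 ≡ 5
22^35 = 22^32·22^2·22^1 ≡ 70
22^70 = 22^64·22^4·22^2 ≡ 1  ← first divisor giving 1
The order is 70.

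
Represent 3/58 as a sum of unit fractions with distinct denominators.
1/20 + 1/580

Greedy algorithm:
3/58: ceiling(58/3) = 20, use 1/20
1/580: ceiling(580/1) = 580, use 1/580
Result: 3/58 = 1/20 + 1/580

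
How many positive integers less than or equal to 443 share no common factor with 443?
442

443 = 443
φ(n) = n × ∏(1 - 1/p) for each prime p dividing n
φ(443) = 443 × (1 - 1/443) = 442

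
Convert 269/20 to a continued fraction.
[13; 2, 4, 2]

Euclidean algorithm steps:
269 = 13 × 20 + 9
20 = 2 × 9 + 2
9 = 4 × 2 + 1
2 = 2 × 1 + 0
Continued fraction: [13; 2, 4, 2]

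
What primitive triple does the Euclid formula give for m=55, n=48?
(721, 5280, 5329)

Euclid's formula: a = m² - n², b = 2mn, c = m² + n²
m = 55, n = 48
a = 55² - 48² = 3025 - 2304 = 721
b = 2 × 55 × 48 = 5280
c = 55² + 48² = 3025 + 2304 = 5329
Verification: 721² + 5280² = 519841 + 27878400 = 28398241 = 5329² ✓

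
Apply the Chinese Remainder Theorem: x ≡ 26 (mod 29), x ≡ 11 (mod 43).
1215

Using Chinese Remainder Theorem:
M = 29 × 43 = 1247
M1 = 43, M2 = 29
y1 = 43^(-1) mod 29 = 27
y2 = 29^(-1) mod 43 = 3
x = (26×43×27 + 11×29×3) mod 1247 = 1215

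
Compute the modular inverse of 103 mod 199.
114

gcd(103, 199) = 1, so the inverse exists.
Extended Euclidean algorithm on (199, 103):
199 = 1 × 103 + 96  ⟹  96 = (1)·199 + (-1)·103
103 = 1 × 96 + 7  ⟹  7 = (-1)·199 + (2)·103
96 = 13 × 7 + 5  ⟹  5 = (14)·199 + (-27)·103
7 = 1 × 5 + 2  ⟹  2 = (-15)·199 + (29)·103
5 = 2 × 2 + 1  ⟹  1 = (44)·199 + (-85)·103
So (-85)·103 ≡ 1 (mod 199), i.e. 103^(-1) ≡ -85 ≡ 114 (mod 199).
Check: 103 × 114 = 11742 ≡ 1 (mod 199)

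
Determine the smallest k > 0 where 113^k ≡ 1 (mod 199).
198

199 is prime, so ord(113) divides φ(199) = 198.
Divisors of 198: 1, 2, 3, 6, 9, 11, 18, 22, 33, 66, 99, 198.
Repeated squaring: 113^1 ≡ 113, 113^2 ≡ 33, 113^4 ≡ 94, 113^8 ≡ 80, 113^16 ≡ 32, 113^32 ≡ 29, 113^64 ≡ 45, 113^128 ≡ 35 (mod 199).
Test 113^d mod 199 for each divisor d in increasing order:
113^1 ≡ 113
113^2 ≡ 33
113^3 = 113^2·113^1 ≡ 147
113^6 = 113^4·113^2 ≡ 117
113^9 = 113^8·113^1 ≡ 85
113^11 = 113^8·113^2·113^1 ≡ 19
113^18 = 113^16·113^2 ≡ 61
113^22 = 113^16·113^4·113^2 ≡ 162
113^33 = 113^32·113^1 ≡ 93
113^66 = 113^64·113^2 ≡ 92
113^99 = 113^64·113^32·113^2·113^1 ≡ 198
113^198 = 113^128·113^64·113^4·113^2 ≡ 1  ← first divisor giving 1
The order is 198.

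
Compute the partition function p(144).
22540654445

p(n) counts ways to write n as a sum of positive integers (order ignored).
Euler's pentagonal recurrence: p(k) = p(k-1) + p(k-2) - p(k-5) - p(k-7) + p(k-12) + p(k-15) - ... (offsets j(3j∓1)/2, signs ++--, p(0)=1, p(<0)=0).
DP table for k = 0..143: p(0)=1, p(1)=1, p(2)=2, p(3)=3, p(4)=5, p(5)=7, p(6)=11, p(7)=15, p(8)=22, p(9)=30, p(10)=42, p(11)=56, p(12)=77, p(13)=101, p(14)=135, p(15)=176, p(16)=231, p(17)=297, p(18)=385, p(19)=490, p(20)=627, p(21)=792, p(22)=1002, p(23)=1255, p(24)=1575, p(25)=1958, p(26)=2436, p(27)=3010, p(28)=3718, p(29)=4565, p(30)=5604, p(31)=6842, p(32)=8349, p(33)=10143, p(34)=12310, p(35)=14883, p(36)=17977, p(37)=21637, p(38)=26015, p(39)=31185, p(40)=37338, p(41)=44583, p(42)=53174, p(43)=63261, p(44)=75175, p(45)=89134, p(46)=105558, p(47)=124754, p(48)=147273, p(49)=173525, p(50)=204226, p(51)=239943, p(52)=281589, p(53)=329931, p(54)=386155, p(55)=451276, p(56)=526823, p(57)=614154, p(58)=715220, p(59)=831820, p(60)=966467, p(61)=1121505, p(62)=1300156, p(63)=1505499, p(64)=1741630, p(65)=2012558, p(66)=2323520, p(67)=2679689, p(68)=3087735, p(69)=3554345, p(70)=4087968, p(71)=4697205, p(72)=5392783, p(73)=6185689, p(74)=7089500, p(75)=8118264, p(76)=9289091, p(77)=10619863, p(78)=12132164, p(79)=13848650, p(80)=15796476, p(81)=18004327, p(82)=20506255, p(83)=23338469, p(84)=26543660, p(85)=30167357, p(86)=34262962, p(87)=38887673, p(88)=44108109, p(89)=49995925, p(90)=56634173, p(91)=64112359, p(92)=72533807, p(93)=82010177, p(94)=92669720, p(95)=104651419, p(96)=118114304, p(97)=133230930, p(98)=150198136, p(99)=169229875, p(100)=190569292, p(101)=214481126, p(102)=241265379, p(103)=271248950, p(104)=304801365, p(105)=342325709, p(106)=384276336, p(107)=431149389, p(108)=483502844, p(109)=541946240, p(110)=607163746, p(111)=679903203, p(112)=761002156, p(113)=851376628, p(114)=952050665, p(115)=1064144451, p(116)=1188908248, p(117)=1327710076, p(118)=1482074143, p(119)=1653668665, p(120)=1844349560, p(121)=2056148051, p(122)=2291320912, p(123)=2552338241, p(124)=2841940500, p(125)=3163127352, p(126)=3519222692, p(127)=3913864295, p(128)=4351078600, p(129)=4835271870, p(130)=5371315400, p(131)=5964539504, p(132)=6620830889, p(133)=7346629512, p(134)=8149040695, p(135)=9035836076, p(136)=10015581680, p(137)=11097645016, p(138)=12292341831, p(139)=13610949895, p(140)=15065878135, p(141)=16670689208, p(142)=18440293320, p(143)=20390982757.
Final step: p(144) = p(143) + p(142) - p(139) - p(137) + p(132) + p(129) - p(122) - p(118) + p(109) + p(104) - p(93) - p(87) + p(74) + p(67) - p(52) - p(44) + p(27) + p(18)
= 20390982757 + 18440293320 - 13610949895 - 11097645016 + 6620830889 + 4835271870 - 2291320912 - 1482074143 + 541946240 + 304801365 - 82010177 - 38887673 + 7089500 + 2679689 - 281589 - 75175 + 3010 + 385
= 22540654445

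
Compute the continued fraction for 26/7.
[3; 1, 2, 2]

Euclidean algorithm steps:
26 = 3 × 7 + 5
7 = 1 × 5 + 2
5 = 2 × 2 + 1
2 = 2 × 1 + 0
Continued fraction: [3; 1, 2, 2]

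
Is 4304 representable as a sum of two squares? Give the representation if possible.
40² + 52² (a=40, b=52)

Factorization: 4304 = 2^4 × 269
By Fermat: n is sum of two squares iff every prime p ≡ 3 (mod 4) appears to even power.
All primes ≡ 3 (mod 4) appear to even power.
Search a = 0, 1, 2, … for 4304 - a² a perfect square: first hit at a = 40: 4304 - 1600 = 2704 = 52².
4304 = 40² + 52² = 1600 + 2704 ✓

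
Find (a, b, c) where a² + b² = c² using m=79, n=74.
(765, 11692, 11717)

Euclid's formula: a = m² - n², b = 2mn, c = m² + n²
m = 79, n = 74
a = 79² - 74² = 6241 - 5476 = 765
b = 2 × 79 × 74 = 11692
c = 79² + 74² = 6241 + 5476 = 11717
Verification: 765² + 11692² = 585225 + 136702864 = 137288089 = 11717² ✓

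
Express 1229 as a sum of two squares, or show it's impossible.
2² + 35² (a=2, b=35)

Factorization: 1229 = 1229
By Fermat: n is sum of two squares iff every prime p ≡ 3 (mod 4) appears to even power.
All primes ≡ 3 (mod 4) appear to even power.
Search a = 0, 1, 2, … for 1229 - a² a perfect square: first hit at a = 2: 1229 - 4 = 1225 = 35².
1229 = 2² + 35² = 4 + 1225 ✓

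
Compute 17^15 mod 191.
153

Repeated squaring. Binary of 15 = 1111.
17^1 ≡ 17 (mod 191); 17^2 ≡ 98 (mod 191); 17^4 ≡ 54 (mod 191); 17^8 ≡ 51 (mod 191)
17^15 = 17^1 × 17^2 × 17^4 × 17^8 ≡ 153 (mod 191)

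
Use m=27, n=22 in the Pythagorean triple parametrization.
(245, 1188, 1213)

Euclid's formula: a = m² - n², b = 2mn, c = m² + n²
m = 27, n = 22
a = 27² - 22² = 729 - 484 = 245
b = 2 × 27 × 22 = 1188
c = 27² + 22² = 729 + 484 = 1213
Verification: 245² + 1188² = 60025 + 1411344 = 1471369 = 1213² ✓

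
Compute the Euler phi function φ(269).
268

269 = 269
φ(n) = n × ∏(1 - 1/p) for each prime p dividing n
φ(269) = 269 × (1 - 1/269) = 268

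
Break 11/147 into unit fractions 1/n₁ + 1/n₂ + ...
1/14 + 1/294

Greedy algorithm:
11/147: ceiling(147/11) = 14, use 1/14
1/294: ceiling(294/1) = 294, use 1/294
Result: 11/147 = 1/14 + 1/294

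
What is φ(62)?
30

62 = 2 × 31
φ(n) = n × ∏(1 - 1/p) for each prime p dividing n
φ(62) = 62 × (1 - 1/2) × (1 - 1/31) = 30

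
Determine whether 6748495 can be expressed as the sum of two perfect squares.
Not possible

Factorization: 6748495 = 5 × 13 × 47^3
By Fermat: n is sum of two squares iff every prime p ≡ 3 (mod 4) appears to even power.
Prime(s) ≡ 3 (mod 4) with odd exponent: [(47, 3)]
Therefore 6748495 cannot be expressed as a² + b².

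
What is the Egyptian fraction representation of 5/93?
1/19 + 1/884 + 1/1562028

Greedy algorithm:
5/93: ceiling(93/5) = 19, use 1/19
2/1767: ceiling(1767/2) = 884, use 1/884
1/1562028: ceiling(1562028/1) = 1562028, use 1/1562028
Result: 5/93 = 1/19 + 1/884 + 1/1562028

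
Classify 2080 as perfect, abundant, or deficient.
abundant

Proper divisors of 2080: sum = 1 + 2 + 4 + 5 + 8 + 10 + 13 + 16 + ... + 260 + 416 + 520 + 1040 (23 divisors) = 3212
Since 3212 > 2080, 2080 is abundant.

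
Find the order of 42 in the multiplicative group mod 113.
16

113 is prime, so ord(42) divides φ(113) = 112.
Divisors of 112: 1, 2, 4, 7, 8, 14, 16, 28, 56, 112.
Repeated squaring: 42^1 ≡ 42, 42^2 ≡ 69, 42^4 ≡ 15, 42^8 ≡ 112, 42^16 ≡ 1, 42^32 ≡ 1, 42^64 ≡ 1 (mod 113).
Test 42^d mod 113 for each divisor d in increasing order:
42^1 ≡ 42
42^2 ≡ 69
42^4 ≡ 15
42^7 = 42^4·42^2·42^1 ≡ 78
42^8 ≡ 112
42^14 = 42^8·42^4·42^2 ≡ 95
42^16 ≡ 1  ← first divisor giving 1
The order is 16.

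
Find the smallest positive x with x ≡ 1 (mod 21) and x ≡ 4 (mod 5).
64

Using Chinese Remainder Theorem:
M = 21 × 5 = 105
M1 = 5, M2 = 21
y1 = 5^(-1) mod 21 = 17
y2 = 21^(-1) mod 5 = 1
x = (1×5×17 + 4×21×1) mod 105 = 64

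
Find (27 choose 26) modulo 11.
5

Using Lucas' theorem:
Write n=27 and k=26 in base 11:
n in base 11: [2, 5]
k in base 11: [2, 4]
C(27,26) mod 11 = ∏ C(n_i, k_i) mod 11
Digit binomials (mod 11): C(2,2) = 1; C(5,4) = 5
Product: 1 × 5 = 5 ≡ 5 (mod 11)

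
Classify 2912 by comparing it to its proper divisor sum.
abundant

Proper divisors of 2912: sum = 1 + 2 + 4 + 7 + 8 + 13 + 14 + 16 + ... + 364 + 416 + 728 + 1456 (23 divisors) = 4144
Since 4144 > 2912, 2912 is abundant.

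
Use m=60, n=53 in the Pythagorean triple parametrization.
(791, 6360, 6409)

Euclid's formula: a = m² - n², b = 2mn, c = m² + n²
m = 60, n = 53
a = 60² - 53² = 3600 - 2809 = 791
b = 2 × 60 × 53 = 6360
c = 60² + 53² = 3600 + 2809 = 6409
Verification: 791² + 6360² = 625681 + 40449600 = 41075281 = 6409² ✓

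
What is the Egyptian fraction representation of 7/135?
1/20 + 1/540

Greedy algorithm:
7/135: ceiling(135/7) = 20, use 1/20
1/540: ceiling(540/1) = 540, use 1/540
Result: 7/135 = 1/20 + 1/540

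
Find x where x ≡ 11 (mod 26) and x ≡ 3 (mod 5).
63

Using Chinese Remainder Theorem:
M = 26 × 5 = 130
M1 = 5, M2 = 26
y1 = 5^(-1) mod 26 = 21
y2 = 26^(-1) mod 5 = 1
x = (11×5×21 + 3×26×1) mod 130 = 63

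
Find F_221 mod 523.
291

Matrix identity: Q^n = [[F_(n+1), F_n], [F_n, F_(n-1)]] with Q = [[1,1],[1,0]].
n = 221 = 11011101₂. Square-and-multiply, entries mod 523:
Q^1 = [[1,1],[1,0]]
Q^3 = (Q^1)²·Q = [[3,2],[2,1]]
Q^6 = (Q^3)² = [[13,8],[8,5]]
Q^13 = (Q^6)²·Q = [[377,233],[233,144]]
Q^27 = (Q^13)²·Q = [[350,293],[293,57]]
Q^55 = (Q^27)²·Q = [[202,195],[195,7]]
Q^110 = (Q^55)² = [[379,484],[484,418]]
Q^221 = (Q^110)²·Q = [[65,291],[291,297]]
F_221 mod 523 = Q^221[0][1] = 291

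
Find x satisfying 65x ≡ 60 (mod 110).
x ≡ 6 (mod 22)

gcd(65, 110) = 5, which divides 60, so solutions exist.
Divide through by 5: 13x ≡ 12 (mod 22).
Find 13^(-1) mod 22 by the extended Euclidean algorithm:
22 = 1 × 13 + 9  ⟹  9 = (1)·22 + (-1)·13
13 = 1 × 9 + 4  ⟹  4 = (-1)·22 + (2)·13
9 = 2 × 4 + 1  ⟹  1 = (3)·22 + (-5)·13
So (-5)·13 ≡ 1 (mod 22), i.e. 13^(-1) ≡ -5 ≡ 17 (mod 22).
x ≡ 17 × 12 = 204 ≡ 6 (mod 22).
Check: 65 × 6 = 390 ≡ 60 (mod 110).
x ≡ 6 (mod 22), giving 5 solutions mod 110.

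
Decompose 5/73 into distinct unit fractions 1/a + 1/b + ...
1/15 + 1/548 + 1/600060

Greedy algorithm:
5/73: ceiling(73/5) = 15, use 1/15
2/1095: ceiling(1095/2) = 548, use 1/548
1/600060: ceiling(600060/1) = 600060, use 1/600060
Result: 5/73 = 1/15 + 1/548 + 1/600060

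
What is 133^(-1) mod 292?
101

gcd(133, 292) = 1, so the inverse exists.
Extended Euclidean algorithm on (292, 133):
292 = 2 × 133 + 26  ⟹  26 = (1)·292 + (-2)·133
133 = 5 × 26 + 3  ⟹  3 = (-5)·292 + (11)·133
26 = 8 × 3 + 2  ⟹  2 = (41)·292 + (-90)·133
3 = 1 × 2 + 1  ⟹  1 = (-46)·292 + (101)·133
So (101)·133 ≡ 1 (mod 292), i.e. 133^(-1) ≡ 101 (mod 292).
Check: 133 × 101 = 13433 ≡ 1 (mod 292)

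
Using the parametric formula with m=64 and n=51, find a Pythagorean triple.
(1495, 6528, 6697)

Euclid's formula: a = m² - n², b = 2mn, c = m² + n²
m = 64, n = 51
a = 64² - 51² = 4096 - 2601 = 1495
b = 2 × 64 × 51 = 6528
c = 64² + 51² = 4096 + 2601 = 6697
Verification: 1495² + 6528² = 2235025 + 42614784 = 44849809 = 6697² ✓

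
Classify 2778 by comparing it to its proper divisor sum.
abundant

Proper divisors of 2778: sum = 1 + 2 + 3 + 6 + 463 + 926 + 1389 = 2790
Since 2790 > 2778, 2778 is abundant.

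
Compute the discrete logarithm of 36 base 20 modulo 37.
18

Baby-step giant-step with step n = ⌈√37⌉ = 7.
Baby steps 20^j mod 37 (j:value) for j=0..6: 0:1, 1:20, 2:30, 3:8, 4:12, 5:18, 6:27.
Giant-step multiplier: 20^(-7) ≡ 20^(36-7) = 20^29 ≡ 32 (mod 37).
Giant steps γ_i = 36·32^i mod 37: γ_0=36, γ_1=5, γ_2=12 (in table at j=4).
x = i·n + j = 2·7 + 4 = 18.
Check: 20^18 ≡ 36 (mod 37).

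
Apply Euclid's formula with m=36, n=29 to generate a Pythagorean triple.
(455, 2088, 2137)

Euclid's formula: a = m² - n², b = 2mn, c = m² + n²
m = 36, n = 29
a = 36² - 29² = 1296 - 841 = 455
b = 2 × 36 × 29 = 2088
c = 36² + 29² = 1296 + 841 = 2137
Verification: 455² + 2088² = 207025 + 4359744 = 4566769 = 2137² ✓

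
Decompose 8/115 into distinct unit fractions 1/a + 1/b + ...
1/15 + 1/345

Greedy algorithm:
8/115: ceiling(115/8) = 15, use 1/15
1/345: ceiling(345/1) = 345, use 1/345
Result: 8/115 = 1/15 + 1/345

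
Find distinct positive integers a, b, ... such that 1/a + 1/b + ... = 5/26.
1/6 + 1/39

Greedy algorithm:
5/26: ceiling(26/5) = 6, use 1/6
1/39: ceiling(39/1) = 39, use 1/39
Result: 5/26 = 1/6 + 1/39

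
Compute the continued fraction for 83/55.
[1; 1, 1, 27]

Euclidean algorithm steps:
83 = 1 × 55 + 28
55 = 1 × 28 + 27
28 = 1 × 27 + 1
27 = 27 × 1 + 0
Continued fraction: [1; 1, 1, 27]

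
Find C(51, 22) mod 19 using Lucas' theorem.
2

Using Lucas' theorem:
Write n=51 and k=22 in base 19:
n in base 19: [2, 13]
k in base 19: [1, 3]
C(51,22) mod 19 = ∏ C(n_i, k_i) mod 19
Digit binomials (mod 19): C(2,1) = 2; C(13,3) = 286 ≡ 1
Product: 2 × 1 = 2 ≡ 2 (mod 19)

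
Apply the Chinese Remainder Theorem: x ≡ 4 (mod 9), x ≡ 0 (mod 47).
94

Using Chinese Remainder Theorem:
M = 9 × 47 = 423
M1 = 47, M2 = 9
y1 = 47^(-1) mod 9 = 5
y2 = 9^(-1) mod 47 = 21
x = (4×47×5 + 0×9×21) mod 423 = 94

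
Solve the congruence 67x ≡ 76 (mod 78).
x ≡ 64 (mod 78)

gcd(67, 78) = 1, which divides 76, so solutions exist.
Find 67^(-1) mod 78 by the extended Euclidean algorithm:
78 = 1 × 67 + 11  ⟹  11 = (1)·78 + (-1)·67
67 = 6 × 11 + 1  ⟹  1 = (-6)·78 + (7)·67
So (7)·67 ≡ 1 (mod 78), i.e. 67^(-1) ≡ 7 (mod 78).
x ≡ 7 × 76 = 532 ≡ 64 (mod 78).
Check: 67 × 64 = 4288 ≡ 76 (mod 78).
Unique solution: x ≡ 64 (mod 78)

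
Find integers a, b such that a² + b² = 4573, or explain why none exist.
27² + 62² (a=27, b=62)

Factorization: 4573 = 17 × 269
By Fermat: n is sum of two squares iff every prime p ≡ 3 (mod 4) appears to even power.
All primes ≡ 3 (mod 4) appear to even power.
Search a = 0, 1, 2, … for 4573 - a² a perfect square: first hit at a = 27: 4573 - 729 = 3844 = 62².
4573 = 27² + 62² = 729 + 3844 ✓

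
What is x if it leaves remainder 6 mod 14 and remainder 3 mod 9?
48

Using Chinese Remainder Theorem:
M = 14 × 9 = 126
M1 = 9, M2 = 14
y1 = 9^(-1) mod 14 = 11
y2 = 14^(-1) mod 9 = 2
x = (6×9×11 + 3×14×2) mod 126 = 48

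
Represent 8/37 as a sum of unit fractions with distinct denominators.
1/5 + 1/62 + 1/11470

Greedy algorithm:
8/37: ceiling(37/8) = 5, use 1/5
3/185: ceiling(185/3) = 62, use 1/62
1/11470: ceiling(11470/1) = 11470, use 1/11470
Result: 8/37 = 1/5 + 1/62 + 1/11470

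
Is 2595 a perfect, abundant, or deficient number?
deficient

Proper divisors of 2595: sum = 1 + 3 + 5 + 15 + 173 + 519 + 865 = 1581
Since 1581 < 2595, 2595 is deficient.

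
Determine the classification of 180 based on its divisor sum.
abundant

Proper divisors of 180: sum = 1 + 2 + 3 + 4 + 5 + 6 + 9 + 10 + ... + 36 + 45 + 60 + 90 (17 divisors) = 366
Since 366 > 180, 180 is abundant.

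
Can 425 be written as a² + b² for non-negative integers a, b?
5² + 20² (a=5, b=20)

Factorization: 425 = 5^2 × 17
By Fermat: n is sum of two squares iff every prime p ≡ 3 (mod 4) appears to even power.
All primes ≡ 3 (mod 4) appear to even power.
Search a = 0, 1, 2, … for 425 - a² a perfect square: first hit at a = 5: 425 - 25 = 400 = 20².
425 = 5² + 20² = 25 + 400 ✓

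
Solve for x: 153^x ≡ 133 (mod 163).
144

Baby-step giant-step with step n = ⌈√163⌉ = 13.
Baby steps 153^j mod 163 (j:value) for j=0..12: 0:1, 1:153, 2:100, 3:141, 4:57, 5:82, 6:158, 7:50, 8:152, 9:110, 10:41, 11:79, 12:25.
Giant-step multiplier: 153^(-13) ≡ 153^(162-13) = 153^149 ≡ 148 (mod 163).
Giant steps γ_i = 133·148^i mod 163: γ_0=133, γ_1=124, γ_2=96, γ_3=27, γ_4=84, γ_5=44, γ_6=155, γ_7=120, γ_8=156, γ_9=105, γ_10=55, γ_11=153 (in table at j=1).
x = i·n + j = 11·13 + 1 = 144.
Check: 153^144 ≡ 133 (mod 163).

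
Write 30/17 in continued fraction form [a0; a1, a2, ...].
[1; 1, 3, 4]

Euclidean algorithm steps:
30 = 1 × 17 + 13
17 = 1 × 13 + 4
13 = 3 × 4 + 1
4 = 4 × 1 + 0
Continued fraction: [1; 1, 3, 4]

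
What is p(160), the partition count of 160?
107438159466

p(n) counts ways to write n as a sum of positive integers (order ignored).
Euler's pentagonal recurrence: p(k) = p(k-1) + p(k-2) - p(k-5) - p(k-7) + p(k-12) + p(k-15) - ... (offsets j(3j∓1)/2, signs ++--, p(0)=1, p(<0)=0).
DP table for k = 0..159: p(0)=1, p(1)=1, p(2)=2, p(3)=3, p(4)=5, p(5)=7, p(6)=11, p(7)=15, p(8)=22, p(9)=30, p(10)=42, p(11)=56, p(12)=77, p(13)=101, p(14)=135, p(15)=176, p(16)=231, p(17)=297, p(18)=385, p(19)=490, p(20)=627, p(21)=792, p(22)=1002, p(23)=1255, p(24)=1575, p(25)=1958, p(26)=2436, p(27)=3010, p(28)=3718, p(29)=4565, p(30)=5604, p(31)=6842, p(32)=8349, p(33)=10143, p(34)=12310, p(35)=14883, p(36)=17977, p(37)=21637, p(38)=26015, p(39)=31185, p(40)=37338, p(41)=44583, p(42)=53174, p(43)=63261, p(44)=75175, p(45)=89134, p(46)=105558, p(47)=124754, p(48)=147273, p(49)=173525, p(50)=204226, p(51)=239943, p(52)=281589, p(53)=329931, p(54)=386155, p(55)=451276, p(56)=526823, p(57)=614154, p(58)=715220, p(59)=831820, p(60)=966467, p(61)=1121505, p(62)=1300156, p(63)=1505499, p(64)=1741630, p(65)=2012558, p(66)=2323520, p(67)=2679689, p(68)=3087735, p(69)=3554345, p(70)=4087968, p(71)=4697205, p(72)=5392783, p(73)=6185689, p(74)=7089500, p(75)=8118264, p(76)=9289091, p(77)=10619863, p(78)=12132164, p(79)=13848650, p(80)=15796476, p(81)=18004327, p(82)=20506255, p(83)=23338469, p(84)=26543660, p(85)=30167357, p(86)=34262962, p(87)=38887673, p(88)=44108109, p(89)=49995925, p(90)=56634173, p(91)=64112359, p(92)=72533807, p(93)=82010177, p(94)=92669720, p(95)=104651419, p(96)=118114304, p(97)=133230930, p(98)=150198136, p(99)=169229875, p(100)=190569292, p(101)=214481126, p(102)=241265379, p(103)=271248950, p(104)=304801365, p(105)=342325709, p(106)=384276336, p(107)=431149389, p(108)=483502844, p(109)=541946240, p(110)=607163746, p(111)=679903203, p(112)=761002156, p(113)=851376628, p(114)=952050665, p(115)=1064144451, p(116)=1188908248, p(117)=1327710076, p(118)=1482074143, p(119)=1653668665, p(120)=1844349560, p(121)=2056148051, p(122)=2291320912, p(123)=2552338241, p(124)=2841940500, p(125)=3163127352, p(126)=3519222692, p(127)=3913864295, p(128)=4351078600, p(129)=4835271870, p(130)=5371315400, p(131)=5964539504, p(132)=6620830889, p(133)=7346629512, p(134)=8149040695, p(135)=9035836076, p(136)=10015581680, p(137)=11097645016, p(138)=12292341831, p(139)=13610949895, p(140)=15065878135, p(141)=16670689208, p(142)=18440293320, p(143)=20390982757, p(144)=22540654445, p(145)=24908858009, p(146)=27517052599, p(147)=30388671978, p(148)=33549419497, p(149)=37027355200, p(150)=40853235313, p(151)=45060624582, p(152)=49686288421, p(153)=54770336324, p(154)=60356673280, p(155)=66493182097, p(156)=73232243759, p(157)=80630964769, p(158)=88751778802, p(159)=97662728555.
Final step: p(160) = p(159) + p(158) - p(155) - p(153) + p(148) + p(145) - p(138) - p(134) + p(125) + p(120) - p(109) - p(103) + p(90) + p(83) - p(68) - p(60) + p(43) + p(34) - p(15) - p(5)
= 97662728555 + 88751778802 - 66493182097 - 54770336324 + 33549419497 + 24908858009 - 12292341831 - 8149040695 + 3163127352 + 1844349560 - 541946240 - 271248950 + 56634173 + 23338469 - 3087735 - 966467 + 63261 + 12310 - 176 - 7
= 107438159466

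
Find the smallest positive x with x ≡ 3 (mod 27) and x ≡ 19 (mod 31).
732

Using Chinese Remainder Theorem:
M = 27 × 31 = 837
M1 = 31, M2 = 27
y1 = 31^(-1) mod 27 = 7
y2 = 27^(-1) mod 31 = 23
x = (3×31×7 + 19×27×23) mod 837 = 732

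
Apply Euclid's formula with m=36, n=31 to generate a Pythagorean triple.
(335, 2232, 2257)

Euclid's formula: a = m² - n², b = 2mn, c = m² + n²
m = 36, n = 31
a = 36² - 31² = 1296 - 961 = 335
b = 2 × 36 × 31 = 2232
c = 36² + 31² = 1296 + 961 = 2257
Verification: 335² + 2232² = 112225 + 4981824 = 5094049 = 2257² ✓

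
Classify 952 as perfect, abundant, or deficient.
abundant

Proper divisors of 952: sum = 1 + 2 + 4 + 7 + 8 + 14 + 17 + 28 + 34 + 56 + 68 + 119 + 136 + 238 + 476 = 1208
Since 1208 > 952, 952 is abundant.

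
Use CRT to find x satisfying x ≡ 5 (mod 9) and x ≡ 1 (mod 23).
185

Using Chinese Remainder Theorem:
M = 9 × 23 = 207
M1 = 23, M2 = 9
y1 = 23^(-1) mod 9 = 2
y2 = 9^(-1) mod 23 = 18
x = (5×23×2 + 1×9×18) mod 207 = 185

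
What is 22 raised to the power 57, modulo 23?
22

Repeated squaring. Binary of 57 = 111001.
22^1 ≡ 22 (mod 23); 22^2 ≡ 1 (mod 23); 22^4 ≡ 1 (mod 23); 22^8 ≡ 1 (mod 23); 22^16 ≡ 1 (mod 23); 22^32 ≡ 1 (mod 23)
22^57 = 22^1 × 22^8 × 22^16 × 22^32 ≡ 22 (mod 23)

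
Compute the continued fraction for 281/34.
[8; 3, 1, 3, 2]

Euclidean algorithm steps:
281 = 8 × 34 + 9
34 = 3 × 9 + 7
9 = 1 × 7 + 2
7 = 3 × 2 + 1
2 = 2 × 1 + 0
Continued fraction: [8; 3, 1, 3, 2]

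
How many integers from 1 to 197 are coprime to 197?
196

197 = 197
φ(n) = n × ∏(1 - 1/p) for each prime p dividing n
φ(197) = 197 × (1 - 1/197) = 196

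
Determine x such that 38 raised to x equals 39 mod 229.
17

Baby-step giant-step with step n = ⌈√229⌉ = 16.
Baby steps 38^j mod 229 (j:value) for j=0..15: 0:1, 1:38, 2:70, 3:141, 4:91, 5:23, 6:187, 7:7, 8:37, 9:32, 10:71, 11:179, 12:161, 13:164, 14:49, 15:30.
Giant-step multiplier: 38^(-16) ≡ 38^(228-16) = 38^212 ≡ 183 (mod 229).
Giant steps γ_i = 39·183^i mod 229: γ_0=39, γ_1=38 (in table at j=1).
x = i·n + j = 1·16 + 1 = 17.
Check: 38^17 ≡ 39 (mod 229).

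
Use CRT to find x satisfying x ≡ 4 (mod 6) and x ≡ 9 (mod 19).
28

Using Chinese Remainder Theorem:
M = 6 × 19 = 114
M1 = 19, M2 = 6
y1 = 19^(-1) mod 6 = 1
y2 = 6^(-1) mod 19 = 16
x = (4×19×1 + 9×6×16) mod 114 = 28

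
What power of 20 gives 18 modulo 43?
11

Baby-step giant-step with step n = ⌈√43⌉ = 7.
Baby steps 20^j mod 43 (j:value) for j=0..6: 0:1, 1:20, 2:13, 3:2, 4:40, 5:26, 6:4.
Giant-step multiplier: 20^(-7) ≡ 20^(42-7) = 20^35 ≡ 7 (mod 43).
Giant steps γ_i = 18·7^i mod 43: γ_0=18, γ_1=40 (in table at j=4).
x = i·n + j = 1·7 + 4 = 11.
Check: 20^11 ≡ 18 (mod 43).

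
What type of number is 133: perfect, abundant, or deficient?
deficient

Proper divisors of 133: sum = 1 + 7 + 19 = 27
Since 27 < 133, 133 is deficient.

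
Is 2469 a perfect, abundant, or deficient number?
deficient

Proper divisors of 2469: sum = 1 + 3 + 823 = 827
Since 827 < 2469, 2469 is deficient.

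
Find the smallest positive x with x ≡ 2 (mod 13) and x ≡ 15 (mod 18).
15

Using Chinese Remainder Theorem:
M = 13 × 18 = 234
M1 = 18, M2 = 13
y1 = 18^(-1) mod 13 = 8
y2 = 13^(-1) mod 18 = 7
x = (2×18×8 + 15×13×7) mod 234 = 15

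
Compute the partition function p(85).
30167357

p(n) counts ways to write n as a sum of positive integers (order ignored).
Euler's pentagonal recurrence: p(k) = p(k-1) + p(k-2) - p(k-5) - p(k-7) + p(k-12) + p(k-15) - ... (offsets j(3j∓1)/2, signs ++--, p(0)=1, p(<0)=0).
DP table for k = 0..84: p(0)=1, p(1)=1, p(2)=2, p(3)=3, p(4)=5, p(5)=7, p(6)=11, p(7)=15, p(8)=22, p(9)=30, p(10)=42, p(11)=56, p(12)=77, p(13)=101, p(14)=135, p(15)=176, p(16)=231, p(17)=297, p(18)=385, p(19)=490, p(20)=627, p(21)=792, p(22)=1002, p(23)=1255, p(24)=1575, p(25)=1958, p(26)=2436, p(27)=3010, p(28)=3718, p(29)=4565, p(30)=5604, p(31)=6842, p(32)=8349, p(33)=10143, p(34)=12310, p(35)=14883, p(36)=17977, p(37)=21637, p(38)=26015, p(39)=31185, p(40)=37338, p(41)=44583, p(42)=53174, p(43)=63261, p(44)=75175, p(45)=89134, p(46)=105558, p(47)=124754, p(48)=147273, p(49)=173525, p(50)=204226, p(51)=239943, p(52)=281589, p(53)=329931, p(54)=386155, p(55)=451276, p(56)=526823, p(57)=614154, p(58)=715220, p(59)=831820, p(60)=966467, p(61)=1121505, p(62)=1300156, p(63)=1505499, p(64)=1741630, p(65)=2012558, p(66)=2323520, p(67)=2679689, p(68)=3087735, p(69)=3554345, p(70)=4087968, p(71)=4697205, p(72)=5392783, p(73)=6185689, p(74)=7089500, p(75)=8118264, p(76)=9289091, p(77)=10619863, p(78)=12132164, p(79)=13848650, p(80)=15796476, p(81)=18004327, p(82)=20506255, p(83)=23338469, p(84)=26543660.
Final step: p(85) = p(84) + p(83) - p(80) - p(78) + p(73) + p(70) - p(63) - p(59) + p(50) + p(45) - p(34) - p(28) + p(15) + p(8)
= 26543660 + 23338469 - 15796476 - 12132164 + 6185689 + 4087968 - 1505499 - 831820 + 204226 + 89134 - 12310 - 3718 + 176 + 22
= 30167357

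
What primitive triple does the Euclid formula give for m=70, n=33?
(3811, 4620, 5989)

Euclid's formula: a = m² - n², b = 2mn, c = m² + n²
m = 70, n = 33
a = 70² - 33² = 4900 - 1089 = 3811
b = 2 × 70 × 33 = 4620
c = 70² + 33² = 4900 + 1089 = 5989
Verification: 3811² + 4620² = 14523721 + 21344400 = 35868121 = 5989² ✓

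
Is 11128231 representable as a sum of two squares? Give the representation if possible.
Not possible

Factorization: 11128231 = 37 × 67^3
By Fermat: n is sum of two squares iff every prime p ≡ 3 (mod 4) appears to even power.
Prime(s) ≡ 3 (mod 4) with odd exponent: [(67, 3)]
Therefore 11128231 cannot be expressed as a² + b².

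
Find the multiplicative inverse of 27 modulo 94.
7

gcd(27, 94) = 1, so the inverse exists.
Extended Euclidean algorithm on (94, 27):
94 = 3 × 27 + 13  ⟹  13 = (1)·94 + (-3)·27
27 = 2 × 13 + 1  ⟹  1 = (-2)·94 + (7)·27
So (7)·27 ≡ 1 (mod 94), i.e. 27^(-1) ≡ 7 (mod 94).
Check: 27 × 7 = 189 ≡ 1 (mod 94)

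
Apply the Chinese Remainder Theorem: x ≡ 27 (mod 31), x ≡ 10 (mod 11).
120

Using Chinese Remainder Theorem:
M = 31 × 11 = 341
M1 = 11, M2 = 31
y1 = 11^(-1) mod 31 = 17
y2 = 31^(-1) mod 11 = 5
x = (27×11×17 + 10×31×5) mod 341 = 120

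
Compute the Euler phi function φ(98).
42

98 = 2 × 7^2
φ(n) = n × ∏(1 - 1/p) for each prime p dividing n
φ(98) = 98 × (1 - 1/2) × (1 - 1/7) = 42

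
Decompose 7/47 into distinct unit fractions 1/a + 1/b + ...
1/7 + 1/165 + 1/54285

Greedy algorithm:
7/47: ceiling(47/7) = 7, use 1/7
2/329: ceiling(329/2) = 165, use 1/165
1/54285: ceiling(54285/1) = 54285, use 1/54285
Result: 7/47 = 1/7 + 1/165 + 1/54285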